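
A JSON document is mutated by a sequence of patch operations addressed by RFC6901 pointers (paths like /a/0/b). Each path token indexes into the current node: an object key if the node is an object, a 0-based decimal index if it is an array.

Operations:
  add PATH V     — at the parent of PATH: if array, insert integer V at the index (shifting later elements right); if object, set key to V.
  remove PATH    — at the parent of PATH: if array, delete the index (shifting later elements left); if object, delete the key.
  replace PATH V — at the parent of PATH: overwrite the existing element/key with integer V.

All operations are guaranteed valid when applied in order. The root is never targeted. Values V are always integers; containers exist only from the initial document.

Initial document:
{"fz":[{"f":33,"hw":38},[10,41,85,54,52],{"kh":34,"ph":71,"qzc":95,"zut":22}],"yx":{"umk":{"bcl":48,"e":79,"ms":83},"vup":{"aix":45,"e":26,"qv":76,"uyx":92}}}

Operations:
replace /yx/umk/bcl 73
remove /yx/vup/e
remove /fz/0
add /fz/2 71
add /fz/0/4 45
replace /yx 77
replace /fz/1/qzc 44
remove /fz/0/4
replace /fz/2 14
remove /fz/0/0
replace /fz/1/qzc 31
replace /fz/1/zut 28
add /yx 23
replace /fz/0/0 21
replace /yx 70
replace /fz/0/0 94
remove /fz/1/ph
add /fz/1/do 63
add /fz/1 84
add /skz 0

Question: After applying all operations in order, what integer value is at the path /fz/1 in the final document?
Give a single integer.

Answer: 84

Derivation:
After op 1 (replace /yx/umk/bcl 73): {"fz":[{"f":33,"hw":38},[10,41,85,54,52],{"kh":34,"ph":71,"qzc":95,"zut":22}],"yx":{"umk":{"bcl":73,"e":79,"ms":83},"vup":{"aix":45,"e":26,"qv":76,"uyx":92}}}
After op 2 (remove /yx/vup/e): {"fz":[{"f":33,"hw":38},[10,41,85,54,52],{"kh":34,"ph":71,"qzc":95,"zut":22}],"yx":{"umk":{"bcl":73,"e":79,"ms":83},"vup":{"aix":45,"qv":76,"uyx":92}}}
After op 3 (remove /fz/0): {"fz":[[10,41,85,54,52],{"kh":34,"ph":71,"qzc":95,"zut":22}],"yx":{"umk":{"bcl":73,"e":79,"ms":83},"vup":{"aix":45,"qv":76,"uyx":92}}}
After op 4 (add /fz/2 71): {"fz":[[10,41,85,54,52],{"kh":34,"ph":71,"qzc":95,"zut":22},71],"yx":{"umk":{"bcl":73,"e":79,"ms":83},"vup":{"aix":45,"qv":76,"uyx":92}}}
After op 5 (add /fz/0/4 45): {"fz":[[10,41,85,54,45,52],{"kh":34,"ph":71,"qzc":95,"zut":22},71],"yx":{"umk":{"bcl":73,"e":79,"ms":83},"vup":{"aix":45,"qv":76,"uyx":92}}}
After op 6 (replace /yx 77): {"fz":[[10,41,85,54,45,52],{"kh":34,"ph":71,"qzc":95,"zut":22},71],"yx":77}
After op 7 (replace /fz/1/qzc 44): {"fz":[[10,41,85,54,45,52],{"kh":34,"ph":71,"qzc":44,"zut":22},71],"yx":77}
After op 8 (remove /fz/0/4): {"fz":[[10,41,85,54,52],{"kh":34,"ph":71,"qzc":44,"zut":22},71],"yx":77}
After op 9 (replace /fz/2 14): {"fz":[[10,41,85,54,52],{"kh":34,"ph":71,"qzc":44,"zut":22},14],"yx":77}
After op 10 (remove /fz/0/0): {"fz":[[41,85,54,52],{"kh":34,"ph":71,"qzc":44,"zut":22},14],"yx":77}
After op 11 (replace /fz/1/qzc 31): {"fz":[[41,85,54,52],{"kh":34,"ph":71,"qzc":31,"zut":22},14],"yx":77}
After op 12 (replace /fz/1/zut 28): {"fz":[[41,85,54,52],{"kh":34,"ph":71,"qzc":31,"zut":28},14],"yx":77}
After op 13 (add /yx 23): {"fz":[[41,85,54,52],{"kh":34,"ph":71,"qzc":31,"zut":28},14],"yx":23}
After op 14 (replace /fz/0/0 21): {"fz":[[21,85,54,52],{"kh":34,"ph":71,"qzc":31,"zut":28},14],"yx":23}
After op 15 (replace /yx 70): {"fz":[[21,85,54,52],{"kh":34,"ph":71,"qzc":31,"zut":28},14],"yx":70}
After op 16 (replace /fz/0/0 94): {"fz":[[94,85,54,52],{"kh":34,"ph":71,"qzc":31,"zut":28},14],"yx":70}
After op 17 (remove /fz/1/ph): {"fz":[[94,85,54,52],{"kh":34,"qzc":31,"zut":28},14],"yx":70}
After op 18 (add /fz/1/do 63): {"fz":[[94,85,54,52],{"do":63,"kh":34,"qzc":31,"zut":28},14],"yx":70}
After op 19 (add /fz/1 84): {"fz":[[94,85,54,52],84,{"do":63,"kh":34,"qzc":31,"zut":28},14],"yx":70}
After op 20 (add /skz 0): {"fz":[[94,85,54,52],84,{"do":63,"kh":34,"qzc":31,"zut":28},14],"skz":0,"yx":70}
Value at /fz/1: 84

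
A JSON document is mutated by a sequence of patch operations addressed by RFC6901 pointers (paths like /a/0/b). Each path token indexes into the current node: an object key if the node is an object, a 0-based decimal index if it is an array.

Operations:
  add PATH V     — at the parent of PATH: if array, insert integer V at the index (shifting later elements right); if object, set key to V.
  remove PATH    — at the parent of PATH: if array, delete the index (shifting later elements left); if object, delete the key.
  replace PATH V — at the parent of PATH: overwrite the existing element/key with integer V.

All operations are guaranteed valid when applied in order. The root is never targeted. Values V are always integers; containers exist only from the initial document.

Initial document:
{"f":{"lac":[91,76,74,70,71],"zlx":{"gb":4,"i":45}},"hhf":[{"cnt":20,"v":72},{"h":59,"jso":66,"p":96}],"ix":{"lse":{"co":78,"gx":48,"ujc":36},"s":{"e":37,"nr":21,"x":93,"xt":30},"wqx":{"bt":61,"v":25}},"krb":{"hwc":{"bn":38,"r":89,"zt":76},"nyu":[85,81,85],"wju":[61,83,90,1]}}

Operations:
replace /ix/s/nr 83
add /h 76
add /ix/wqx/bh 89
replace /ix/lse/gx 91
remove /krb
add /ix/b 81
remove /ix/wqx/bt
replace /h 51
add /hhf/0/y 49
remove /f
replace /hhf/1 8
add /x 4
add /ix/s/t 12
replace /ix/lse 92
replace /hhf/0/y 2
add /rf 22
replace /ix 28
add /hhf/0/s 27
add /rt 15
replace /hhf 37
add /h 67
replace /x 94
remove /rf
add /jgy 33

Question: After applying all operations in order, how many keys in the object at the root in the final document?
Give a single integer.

After op 1 (replace /ix/s/nr 83): {"f":{"lac":[91,76,74,70,71],"zlx":{"gb":4,"i":45}},"hhf":[{"cnt":20,"v":72},{"h":59,"jso":66,"p":96}],"ix":{"lse":{"co":78,"gx":48,"ujc":36},"s":{"e":37,"nr":83,"x":93,"xt":30},"wqx":{"bt":61,"v":25}},"krb":{"hwc":{"bn":38,"r":89,"zt":76},"nyu":[85,81,85],"wju":[61,83,90,1]}}
After op 2 (add /h 76): {"f":{"lac":[91,76,74,70,71],"zlx":{"gb":4,"i":45}},"h":76,"hhf":[{"cnt":20,"v":72},{"h":59,"jso":66,"p":96}],"ix":{"lse":{"co":78,"gx":48,"ujc":36},"s":{"e":37,"nr":83,"x":93,"xt":30},"wqx":{"bt":61,"v":25}},"krb":{"hwc":{"bn":38,"r":89,"zt":76},"nyu":[85,81,85],"wju":[61,83,90,1]}}
After op 3 (add /ix/wqx/bh 89): {"f":{"lac":[91,76,74,70,71],"zlx":{"gb":4,"i":45}},"h":76,"hhf":[{"cnt":20,"v":72},{"h":59,"jso":66,"p":96}],"ix":{"lse":{"co":78,"gx":48,"ujc":36},"s":{"e":37,"nr":83,"x":93,"xt":30},"wqx":{"bh":89,"bt":61,"v":25}},"krb":{"hwc":{"bn":38,"r":89,"zt":76},"nyu":[85,81,85],"wju":[61,83,90,1]}}
After op 4 (replace /ix/lse/gx 91): {"f":{"lac":[91,76,74,70,71],"zlx":{"gb":4,"i":45}},"h":76,"hhf":[{"cnt":20,"v":72},{"h":59,"jso":66,"p":96}],"ix":{"lse":{"co":78,"gx":91,"ujc":36},"s":{"e":37,"nr":83,"x":93,"xt":30},"wqx":{"bh":89,"bt":61,"v":25}},"krb":{"hwc":{"bn":38,"r":89,"zt":76},"nyu":[85,81,85],"wju":[61,83,90,1]}}
After op 5 (remove /krb): {"f":{"lac":[91,76,74,70,71],"zlx":{"gb":4,"i":45}},"h":76,"hhf":[{"cnt":20,"v":72},{"h":59,"jso":66,"p":96}],"ix":{"lse":{"co":78,"gx":91,"ujc":36},"s":{"e":37,"nr":83,"x":93,"xt":30},"wqx":{"bh":89,"bt":61,"v":25}}}
After op 6 (add /ix/b 81): {"f":{"lac":[91,76,74,70,71],"zlx":{"gb":4,"i":45}},"h":76,"hhf":[{"cnt":20,"v":72},{"h":59,"jso":66,"p":96}],"ix":{"b":81,"lse":{"co":78,"gx":91,"ujc":36},"s":{"e":37,"nr":83,"x":93,"xt":30},"wqx":{"bh":89,"bt":61,"v":25}}}
After op 7 (remove /ix/wqx/bt): {"f":{"lac":[91,76,74,70,71],"zlx":{"gb":4,"i":45}},"h":76,"hhf":[{"cnt":20,"v":72},{"h":59,"jso":66,"p":96}],"ix":{"b":81,"lse":{"co":78,"gx":91,"ujc":36},"s":{"e":37,"nr":83,"x":93,"xt":30},"wqx":{"bh":89,"v":25}}}
After op 8 (replace /h 51): {"f":{"lac":[91,76,74,70,71],"zlx":{"gb":4,"i":45}},"h":51,"hhf":[{"cnt":20,"v":72},{"h":59,"jso":66,"p":96}],"ix":{"b":81,"lse":{"co":78,"gx":91,"ujc":36},"s":{"e":37,"nr":83,"x":93,"xt":30},"wqx":{"bh":89,"v":25}}}
After op 9 (add /hhf/0/y 49): {"f":{"lac":[91,76,74,70,71],"zlx":{"gb":4,"i":45}},"h":51,"hhf":[{"cnt":20,"v":72,"y":49},{"h":59,"jso":66,"p":96}],"ix":{"b":81,"lse":{"co":78,"gx":91,"ujc":36},"s":{"e":37,"nr":83,"x":93,"xt":30},"wqx":{"bh":89,"v":25}}}
After op 10 (remove /f): {"h":51,"hhf":[{"cnt":20,"v":72,"y":49},{"h":59,"jso":66,"p":96}],"ix":{"b":81,"lse":{"co":78,"gx":91,"ujc":36},"s":{"e":37,"nr":83,"x":93,"xt":30},"wqx":{"bh":89,"v":25}}}
After op 11 (replace /hhf/1 8): {"h":51,"hhf":[{"cnt":20,"v":72,"y":49},8],"ix":{"b":81,"lse":{"co":78,"gx":91,"ujc":36},"s":{"e":37,"nr":83,"x":93,"xt":30},"wqx":{"bh":89,"v":25}}}
After op 12 (add /x 4): {"h":51,"hhf":[{"cnt":20,"v":72,"y":49},8],"ix":{"b":81,"lse":{"co":78,"gx":91,"ujc":36},"s":{"e":37,"nr":83,"x":93,"xt":30},"wqx":{"bh":89,"v":25}},"x":4}
After op 13 (add /ix/s/t 12): {"h":51,"hhf":[{"cnt":20,"v":72,"y":49},8],"ix":{"b":81,"lse":{"co":78,"gx":91,"ujc":36},"s":{"e":37,"nr":83,"t":12,"x":93,"xt":30},"wqx":{"bh":89,"v":25}},"x":4}
After op 14 (replace /ix/lse 92): {"h":51,"hhf":[{"cnt":20,"v":72,"y":49},8],"ix":{"b":81,"lse":92,"s":{"e":37,"nr":83,"t":12,"x":93,"xt":30},"wqx":{"bh":89,"v":25}},"x":4}
After op 15 (replace /hhf/0/y 2): {"h":51,"hhf":[{"cnt":20,"v":72,"y":2},8],"ix":{"b":81,"lse":92,"s":{"e":37,"nr":83,"t":12,"x":93,"xt":30},"wqx":{"bh":89,"v":25}},"x":4}
After op 16 (add /rf 22): {"h":51,"hhf":[{"cnt":20,"v":72,"y":2},8],"ix":{"b":81,"lse":92,"s":{"e":37,"nr":83,"t":12,"x":93,"xt":30},"wqx":{"bh":89,"v":25}},"rf":22,"x":4}
After op 17 (replace /ix 28): {"h":51,"hhf":[{"cnt":20,"v":72,"y":2},8],"ix":28,"rf":22,"x":4}
After op 18 (add /hhf/0/s 27): {"h":51,"hhf":[{"cnt":20,"s":27,"v":72,"y":2},8],"ix":28,"rf":22,"x":4}
After op 19 (add /rt 15): {"h":51,"hhf":[{"cnt":20,"s":27,"v":72,"y":2},8],"ix":28,"rf":22,"rt":15,"x":4}
After op 20 (replace /hhf 37): {"h":51,"hhf":37,"ix":28,"rf":22,"rt":15,"x":4}
After op 21 (add /h 67): {"h":67,"hhf":37,"ix":28,"rf":22,"rt":15,"x":4}
After op 22 (replace /x 94): {"h":67,"hhf":37,"ix":28,"rf":22,"rt":15,"x":94}
After op 23 (remove /rf): {"h":67,"hhf":37,"ix":28,"rt":15,"x":94}
After op 24 (add /jgy 33): {"h":67,"hhf":37,"ix":28,"jgy":33,"rt":15,"x":94}
Size at the root: 6

Answer: 6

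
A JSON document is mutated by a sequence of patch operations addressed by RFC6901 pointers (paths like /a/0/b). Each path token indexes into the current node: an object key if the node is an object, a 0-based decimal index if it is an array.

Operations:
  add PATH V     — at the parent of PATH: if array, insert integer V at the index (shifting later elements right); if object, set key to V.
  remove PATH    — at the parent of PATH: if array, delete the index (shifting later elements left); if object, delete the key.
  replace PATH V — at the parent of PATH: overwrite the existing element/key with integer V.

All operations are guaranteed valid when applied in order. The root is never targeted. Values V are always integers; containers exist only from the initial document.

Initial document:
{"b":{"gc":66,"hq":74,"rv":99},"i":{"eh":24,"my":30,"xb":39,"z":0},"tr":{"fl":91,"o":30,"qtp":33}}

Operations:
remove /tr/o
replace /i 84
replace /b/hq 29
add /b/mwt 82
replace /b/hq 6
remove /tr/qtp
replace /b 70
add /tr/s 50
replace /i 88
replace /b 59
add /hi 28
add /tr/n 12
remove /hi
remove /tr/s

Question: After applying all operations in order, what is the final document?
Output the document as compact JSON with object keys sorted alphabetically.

After op 1 (remove /tr/o): {"b":{"gc":66,"hq":74,"rv":99},"i":{"eh":24,"my":30,"xb":39,"z":0},"tr":{"fl":91,"qtp":33}}
After op 2 (replace /i 84): {"b":{"gc":66,"hq":74,"rv":99},"i":84,"tr":{"fl":91,"qtp":33}}
After op 3 (replace /b/hq 29): {"b":{"gc":66,"hq":29,"rv":99},"i":84,"tr":{"fl":91,"qtp":33}}
After op 4 (add /b/mwt 82): {"b":{"gc":66,"hq":29,"mwt":82,"rv":99},"i":84,"tr":{"fl":91,"qtp":33}}
After op 5 (replace /b/hq 6): {"b":{"gc":66,"hq":6,"mwt":82,"rv":99},"i":84,"tr":{"fl":91,"qtp":33}}
After op 6 (remove /tr/qtp): {"b":{"gc":66,"hq":6,"mwt":82,"rv":99},"i":84,"tr":{"fl":91}}
After op 7 (replace /b 70): {"b":70,"i":84,"tr":{"fl":91}}
After op 8 (add /tr/s 50): {"b":70,"i":84,"tr":{"fl":91,"s":50}}
After op 9 (replace /i 88): {"b":70,"i":88,"tr":{"fl":91,"s":50}}
After op 10 (replace /b 59): {"b":59,"i":88,"tr":{"fl":91,"s":50}}
After op 11 (add /hi 28): {"b":59,"hi":28,"i":88,"tr":{"fl":91,"s":50}}
After op 12 (add /tr/n 12): {"b":59,"hi":28,"i":88,"tr":{"fl":91,"n":12,"s":50}}
After op 13 (remove /hi): {"b":59,"i":88,"tr":{"fl":91,"n":12,"s":50}}
After op 14 (remove /tr/s): {"b":59,"i":88,"tr":{"fl":91,"n":12}}

Answer: {"b":59,"i":88,"tr":{"fl":91,"n":12}}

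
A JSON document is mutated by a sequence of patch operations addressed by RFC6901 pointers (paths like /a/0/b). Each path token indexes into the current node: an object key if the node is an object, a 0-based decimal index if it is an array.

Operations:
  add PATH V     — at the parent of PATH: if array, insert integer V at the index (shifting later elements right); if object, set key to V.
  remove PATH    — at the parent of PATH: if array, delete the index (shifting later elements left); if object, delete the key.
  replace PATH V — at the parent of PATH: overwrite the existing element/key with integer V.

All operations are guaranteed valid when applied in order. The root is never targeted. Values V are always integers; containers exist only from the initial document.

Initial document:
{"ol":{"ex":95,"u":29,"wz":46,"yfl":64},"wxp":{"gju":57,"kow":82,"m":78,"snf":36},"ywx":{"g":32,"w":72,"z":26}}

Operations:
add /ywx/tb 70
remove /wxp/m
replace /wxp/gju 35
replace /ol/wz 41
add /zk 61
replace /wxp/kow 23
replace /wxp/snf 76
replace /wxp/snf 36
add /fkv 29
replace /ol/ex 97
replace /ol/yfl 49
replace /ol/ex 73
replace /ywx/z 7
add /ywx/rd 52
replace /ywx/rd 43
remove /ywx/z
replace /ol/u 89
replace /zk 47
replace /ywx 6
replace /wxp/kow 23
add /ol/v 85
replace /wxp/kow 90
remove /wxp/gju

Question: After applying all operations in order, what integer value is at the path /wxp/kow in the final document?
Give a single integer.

After op 1 (add /ywx/tb 70): {"ol":{"ex":95,"u":29,"wz":46,"yfl":64},"wxp":{"gju":57,"kow":82,"m":78,"snf":36},"ywx":{"g":32,"tb":70,"w":72,"z":26}}
After op 2 (remove /wxp/m): {"ol":{"ex":95,"u":29,"wz":46,"yfl":64},"wxp":{"gju":57,"kow":82,"snf":36},"ywx":{"g":32,"tb":70,"w":72,"z":26}}
After op 3 (replace /wxp/gju 35): {"ol":{"ex":95,"u":29,"wz":46,"yfl":64},"wxp":{"gju":35,"kow":82,"snf":36},"ywx":{"g":32,"tb":70,"w":72,"z":26}}
After op 4 (replace /ol/wz 41): {"ol":{"ex":95,"u":29,"wz":41,"yfl":64},"wxp":{"gju":35,"kow":82,"snf":36},"ywx":{"g":32,"tb":70,"w":72,"z":26}}
After op 5 (add /zk 61): {"ol":{"ex":95,"u":29,"wz":41,"yfl":64},"wxp":{"gju":35,"kow":82,"snf":36},"ywx":{"g":32,"tb":70,"w":72,"z":26},"zk":61}
After op 6 (replace /wxp/kow 23): {"ol":{"ex":95,"u":29,"wz":41,"yfl":64},"wxp":{"gju":35,"kow":23,"snf":36},"ywx":{"g":32,"tb":70,"w":72,"z":26},"zk":61}
After op 7 (replace /wxp/snf 76): {"ol":{"ex":95,"u":29,"wz":41,"yfl":64},"wxp":{"gju":35,"kow":23,"snf":76},"ywx":{"g":32,"tb":70,"w":72,"z":26},"zk":61}
After op 8 (replace /wxp/snf 36): {"ol":{"ex":95,"u":29,"wz":41,"yfl":64},"wxp":{"gju":35,"kow":23,"snf":36},"ywx":{"g":32,"tb":70,"w":72,"z":26},"zk":61}
After op 9 (add /fkv 29): {"fkv":29,"ol":{"ex":95,"u":29,"wz":41,"yfl":64},"wxp":{"gju":35,"kow":23,"snf":36},"ywx":{"g":32,"tb":70,"w":72,"z":26},"zk":61}
After op 10 (replace /ol/ex 97): {"fkv":29,"ol":{"ex":97,"u":29,"wz":41,"yfl":64},"wxp":{"gju":35,"kow":23,"snf":36},"ywx":{"g":32,"tb":70,"w":72,"z":26},"zk":61}
After op 11 (replace /ol/yfl 49): {"fkv":29,"ol":{"ex":97,"u":29,"wz":41,"yfl":49},"wxp":{"gju":35,"kow":23,"snf":36},"ywx":{"g":32,"tb":70,"w":72,"z":26},"zk":61}
After op 12 (replace /ol/ex 73): {"fkv":29,"ol":{"ex":73,"u":29,"wz":41,"yfl":49},"wxp":{"gju":35,"kow":23,"snf":36},"ywx":{"g":32,"tb":70,"w":72,"z":26},"zk":61}
After op 13 (replace /ywx/z 7): {"fkv":29,"ol":{"ex":73,"u":29,"wz":41,"yfl":49},"wxp":{"gju":35,"kow":23,"snf":36},"ywx":{"g":32,"tb":70,"w":72,"z":7},"zk":61}
After op 14 (add /ywx/rd 52): {"fkv":29,"ol":{"ex":73,"u":29,"wz":41,"yfl":49},"wxp":{"gju":35,"kow":23,"snf":36},"ywx":{"g":32,"rd":52,"tb":70,"w":72,"z":7},"zk":61}
After op 15 (replace /ywx/rd 43): {"fkv":29,"ol":{"ex":73,"u":29,"wz":41,"yfl":49},"wxp":{"gju":35,"kow":23,"snf":36},"ywx":{"g":32,"rd":43,"tb":70,"w":72,"z":7},"zk":61}
After op 16 (remove /ywx/z): {"fkv":29,"ol":{"ex":73,"u":29,"wz":41,"yfl":49},"wxp":{"gju":35,"kow":23,"snf":36},"ywx":{"g":32,"rd":43,"tb":70,"w":72},"zk":61}
After op 17 (replace /ol/u 89): {"fkv":29,"ol":{"ex":73,"u":89,"wz":41,"yfl":49},"wxp":{"gju":35,"kow":23,"snf":36},"ywx":{"g":32,"rd":43,"tb":70,"w":72},"zk":61}
After op 18 (replace /zk 47): {"fkv":29,"ol":{"ex":73,"u":89,"wz":41,"yfl":49},"wxp":{"gju":35,"kow":23,"snf":36},"ywx":{"g":32,"rd":43,"tb":70,"w":72},"zk":47}
After op 19 (replace /ywx 6): {"fkv":29,"ol":{"ex":73,"u":89,"wz":41,"yfl":49},"wxp":{"gju":35,"kow":23,"snf":36},"ywx":6,"zk":47}
After op 20 (replace /wxp/kow 23): {"fkv":29,"ol":{"ex":73,"u":89,"wz":41,"yfl":49},"wxp":{"gju":35,"kow":23,"snf":36},"ywx":6,"zk":47}
After op 21 (add /ol/v 85): {"fkv":29,"ol":{"ex":73,"u":89,"v":85,"wz":41,"yfl":49},"wxp":{"gju":35,"kow":23,"snf":36},"ywx":6,"zk":47}
After op 22 (replace /wxp/kow 90): {"fkv":29,"ol":{"ex":73,"u":89,"v":85,"wz":41,"yfl":49},"wxp":{"gju":35,"kow":90,"snf":36},"ywx":6,"zk":47}
After op 23 (remove /wxp/gju): {"fkv":29,"ol":{"ex":73,"u":89,"v":85,"wz":41,"yfl":49},"wxp":{"kow":90,"snf":36},"ywx":6,"zk":47}
Value at /wxp/kow: 90

Answer: 90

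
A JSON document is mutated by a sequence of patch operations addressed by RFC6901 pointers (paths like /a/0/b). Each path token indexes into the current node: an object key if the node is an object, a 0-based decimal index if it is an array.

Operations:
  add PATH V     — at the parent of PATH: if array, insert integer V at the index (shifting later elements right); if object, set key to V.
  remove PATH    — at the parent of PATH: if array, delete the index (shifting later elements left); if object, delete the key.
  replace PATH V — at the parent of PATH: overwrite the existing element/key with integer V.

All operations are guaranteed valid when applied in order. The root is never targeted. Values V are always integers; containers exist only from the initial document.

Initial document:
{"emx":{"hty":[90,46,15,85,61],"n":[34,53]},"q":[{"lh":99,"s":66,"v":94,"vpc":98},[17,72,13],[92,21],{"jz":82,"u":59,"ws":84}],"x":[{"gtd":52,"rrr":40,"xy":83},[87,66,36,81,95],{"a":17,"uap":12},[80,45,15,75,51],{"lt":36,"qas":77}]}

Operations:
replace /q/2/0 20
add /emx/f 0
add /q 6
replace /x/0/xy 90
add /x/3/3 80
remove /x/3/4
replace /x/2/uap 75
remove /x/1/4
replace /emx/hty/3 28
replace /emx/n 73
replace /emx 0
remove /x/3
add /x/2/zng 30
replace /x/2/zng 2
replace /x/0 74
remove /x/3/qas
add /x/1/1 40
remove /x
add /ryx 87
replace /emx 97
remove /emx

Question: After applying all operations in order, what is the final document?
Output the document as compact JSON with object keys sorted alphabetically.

After op 1 (replace /q/2/0 20): {"emx":{"hty":[90,46,15,85,61],"n":[34,53]},"q":[{"lh":99,"s":66,"v":94,"vpc":98},[17,72,13],[20,21],{"jz":82,"u":59,"ws":84}],"x":[{"gtd":52,"rrr":40,"xy":83},[87,66,36,81,95],{"a":17,"uap":12},[80,45,15,75,51],{"lt":36,"qas":77}]}
After op 2 (add /emx/f 0): {"emx":{"f":0,"hty":[90,46,15,85,61],"n":[34,53]},"q":[{"lh":99,"s":66,"v":94,"vpc":98},[17,72,13],[20,21],{"jz":82,"u":59,"ws":84}],"x":[{"gtd":52,"rrr":40,"xy":83},[87,66,36,81,95],{"a":17,"uap":12},[80,45,15,75,51],{"lt":36,"qas":77}]}
After op 3 (add /q 6): {"emx":{"f":0,"hty":[90,46,15,85,61],"n":[34,53]},"q":6,"x":[{"gtd":52,"rrr":40,"xy":83},[87,66,36,81,95],{"a":17,"uap":12},[80,45,15,75,51],{"lt":36,"qas":77}]}
After op 4 (replace /x/0/xy 90): {"emx":{"f":0,"hty":[90,46,15,85,61],"n":[34,53]},"q":6,"x":[{"gtd":52,"rrr":40,"xy":90},[87,66,36,81,95],{"a":17,"uap":12},[80,45,15,75,51],{"lt":36,"qas":77}]}
After op 5 (add /x/3/3 80): {"emx":{"f":0,"hty":[90,46,15,85,61],"n":[34,53]},"q":6,"x":[{"gtd":52,"rrr":40,"xy":90},[87,66,36,81,95],{"a":17,"uap":12},[80,45,15,80,75,51],{"lt":36,"qas":77}]}
After op 6 (remove /x/3/4): {"emx":{"f":0,"hty":[90,46,15,85,61],"n":[34,53]},"q":6,"x":[{"gtd":52,"rrr":40,"xy":90},[87,66,36,81,95],{"a":17,"uap":12},[80,45,15,80,51],{"lt":36,"qas":77}]}
After op 7 (replace /x/2/uap 75): {"emx":{"f":0,"hty":[90,46,15,85,61],"n":[34,53]},"q":6,"x":[{"gtd":52,"rrr":40,"xy":90},[87,66,36,81,95],{"a":17,"uap":75},[80,45,15,80,51],{"lt":36,"qas":77}]}
After op 8 (remove /x/1/4): {"emx":{"f":0,"hty":[90,46,15,85,61],"n":[34,53]},"q":6,"x":[{"gtd":52,"rrr":40,"xy":90},[87,66,36,81],{"a":17,"uap":75},[80,45,15,80,51],{"lt":36,"qas":77}]}
After op 9 (replace /emx/hty/3 28): {"emx":{"f":0,"hty":[90,46,15,28,61],"n":[34,53]},"q":6,"x":[{"gtd":52,"rrr":40,"xy":90},[87,66,36,81],{"a":17,"uap":75},[80,45,15,80,51],{"lt":36,"qas":77}]}
After op 10 (replace /emx/n 73): {"emx":{"f":0,"hty":[90,46,15,28,61],"n":73},"q":6,"x":[{"gtd":52,"rrr":40,"xy":90},[87,66,36,81],{"a":17,"uap":75},[80,45,15,80,51],{"lt":36,"qas":77}]}
After op 11 (replace /emx 0): {"emx":0,"q":6,"x":[{"gtd":52,"rrr":40,"xy":90},[87,66,36,81],{"a":17,"uap":75},[80,45,15,80,51],{"lt":36,"qas":77}]}
After op 12 (remove /x/3): {"emx":0,"q":6,"x":[{"gtd":52,"rrr":40,"xy":90},[87,66,36,81],{"a":17,"uap":75},{"lt":36,"qas":77}]}
After op 13 (add /x/2/zng 30): {"emx":0,"q":6,"x":[{"gtd":52,"rrr":40,"xy":90},[87,66,36,81],{"a":17,"uap":75,"zng":30},{"lt":36,"qas":77}]}
After op 14 (replace /x/2/zng 2): {"emx":0,"q":6,"x":[{"gtd":52,"rrr":40,"xy":90},[87,66,36,81],{"a":17,"uap":75,"zng":2},{"lt":36,"qas":77}]}
After op 15 (replace /x/0 74): {"emx":0,"q":6,"x":[74,[87,66,36,81],{"a":17,"uap":75,"zng":2},{"lt":36,"qas":77}]}
After op 16 (remove /x/3/qas): {"emx":0,"q":6,"x":[74,[87,66,36,81],{"a":17,"uap":75,"zng":2},{"lt":36}]}
After op 17 (add /x/1/1 40): {"emx":0,"q":6,"x":[74,[87,40,66,36,81],{"a":17,"uap":75,"zng":2},{"lt":36}]}
After op 18 (remove /x): {"emx":0,"q":6}
After op 19 (add /ryx 87): {"emx":0,"q":6,"ryx":87}
After op 20 (replace /emx 97): {"emx":97,"q":6,"ryx":87}
After op 21 (remove /emx): {"q":6,"ryx":87}

Answer: {"q":6,"ryx":87}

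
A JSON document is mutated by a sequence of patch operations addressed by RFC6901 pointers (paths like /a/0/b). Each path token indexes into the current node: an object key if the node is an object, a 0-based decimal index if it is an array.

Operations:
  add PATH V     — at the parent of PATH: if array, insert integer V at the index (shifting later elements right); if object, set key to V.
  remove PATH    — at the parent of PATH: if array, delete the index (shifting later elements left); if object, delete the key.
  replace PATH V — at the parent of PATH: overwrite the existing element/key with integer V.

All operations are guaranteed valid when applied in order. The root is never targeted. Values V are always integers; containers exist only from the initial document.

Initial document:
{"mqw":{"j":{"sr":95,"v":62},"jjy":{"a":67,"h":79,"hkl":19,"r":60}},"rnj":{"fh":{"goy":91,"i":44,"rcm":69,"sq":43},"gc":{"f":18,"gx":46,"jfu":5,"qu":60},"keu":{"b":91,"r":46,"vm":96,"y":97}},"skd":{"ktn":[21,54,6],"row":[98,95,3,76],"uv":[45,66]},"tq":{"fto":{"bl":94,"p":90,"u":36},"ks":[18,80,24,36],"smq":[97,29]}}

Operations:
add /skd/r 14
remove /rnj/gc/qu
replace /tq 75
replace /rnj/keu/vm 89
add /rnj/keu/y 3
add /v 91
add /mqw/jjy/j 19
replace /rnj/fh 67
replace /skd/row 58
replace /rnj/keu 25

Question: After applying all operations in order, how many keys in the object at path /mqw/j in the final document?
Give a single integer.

Answer: 2

Derivation:
After op 1 (add /skd/r 14): {"mqw":{"j":{"sr":95,"v":62},"jjy":{"a":67,"h":79,"hkl":19,"r":60}},"rnj":{"fh":{"goy":91,"i":44,"rcm":69,"sq":43},"gc":{"f":18,"gx":46,"jfu":5,"qu":60},"keu":{"b":91,"r":46,"vm":96,"y":97}},"skd":{"ktn":[21,54,6],"r":14,"row":[98,95,3,76],"uv":[45,66]},"tq":{"fto":{"bl":94,"p":90,"u":36},"ks":[18,80,24,36],"smq":[97,29]}}
After op 2 (remove /rnj/gc/qu): {"mqw":{"j":{"sr":95,"v":62},"jjy":{"a":67,"h":79,"hkl":19,"r":60}},"rnj":{"fh":{"goy":91,"i":44,"rcm":69,"sq":43},"gc":{"f":18,"gx":46,"jfu":5},"keu":{"b":91,"r":46,"vm":96,"y":97}},"skd":{"ktn":[21,54,6],"r":14,"row":[98,95,3,76],"uv":[45,66]},"tq":{"fto":{"bl":94,"p":90,"u":36},"ks":[18,80,24,36],"smq":[97,29]}}
After op 3 (replace /tq 75): {"mqw":{"j":{"sr":95,"v":62},"jjy":{"a":67,"h":79,"hkl":19,"r":60}},"rnj":{"fh":{"goy":91,"i":44,"rcm":69,"sq":43},"gc":{"f":18,"gx":46,"jfu":5},"keu":{"b":91,"r":46,"vm":96,"y":97}},"skd":{"ktn":[21,54,6],"r":14,"row":[98,95,3,76],"uv":[45,66]},"tq":75}
After op 4 (replace /rnj/keu/vm 89): {"mqw":{"j":{"sr":95,"v":62},"jjy":{"a":67,"h":79,"hkl":19,"r":60}},"rnj":{"fh":{"goy":91,"i":44,"rcm":69,"sq":43},"gc":{"f":18,"gx":46,"jfu":5},"keu":{"b":91,"r":46,"vm":89,"y":97}},"skd":{"ktn":[21,54,6],"r":14,"row":[98,95,3,76],"uv":[45,66]},"tq":75}
After op 5 (add /rnj/keu/y 3): {"mqw":{"j":{"sr":95,"v":62},"jjy":{"a":67,"h":79,"hkl":19,"r":60}},"rnj":{"fh":{"goy":91,"i":44,"rcm":69,"sq":43},"gc":{"f":18,"gx":46,"jfu":5},"keu":{"b":91,"r":46,"vm":89,"y":3}},"skd":{"ktn":[21,54,6],"r":14,"row":[98,95,3,76],"uv":[45,66]},"tq":75}
After op 6 (add /v 91): {"mqw":{"j":{"sr":95,"v":62},"jjy":{"a":67,"h":79,"hkl":19,"r":60}},"rnj":{"fh":{"goy":91,"i":44,"rcm":69,"sq":43},"gc":{"f":18,"gx":46,"jfu":5},"keu":{"b":91,"r":46,"vm":89,"y":3}},"skd":{"ktn":[21,54,6],"r":14,"row":[98,95,3,76],"uv":[45,66]},"tq":75,"v":91}
After op 7 (add /mqw/jjy/j 19): {"mqw":{"j":{"sr":95,"v":62},"jjy":{"a":67,"h":79,"hkl":19,"j":19,"r":60}},"rnj":{"fh":{"goy":91,"i":44,"rcm":69,"sq":43},"gc":{"f":18,"gx":46,"jfu":5},"keu":{"b":91,"r":46,"vm":89,"y":3}},"skd":{"ktn":[21,54,6],"r":14,"row":[98,95,3,76],"uv":[45,66]},"tq":75,"v":91}
After op 8 (replace /rnj/fh 67): {"mqw":{"j":{"sr":95,"v":62},"jjy":{"a":67,"h":79,"hkl":19,"j":19,"r":60}},"rnj":{"fh":67,"gc":{"f":18,"gx":46,"jfu":5},"keu":{"b":91,"r":46,"vm":89,"y":3}},"skd":{"ktn":[21,54,6],"r":14,"row":[98,95,3,76],"uv":[45,66]},"tq":75,"v":91}
After op 9 (replace /skd/row 58): {"mqw":{"j":{"sr":95,"v":62},"jjy":{"a":67,"h":79,"hkl":19,"j":19,"r":60}},"rnj":{"fh":67,"gc":{"f":18,"gx":46,"jfu":5},"keu":{"b":91,"r":46,"vm":89,"y":3}},"skd":{"ktn":[21,54,6],"r":14,"row":58,"uv":[45,66]},"tq":75,"v":91}
After op 10 (replace /rnj/keu 25): {"mqw":{"j":{"sr":95,"v":62},"jjy":{"a":67,"h":79,"hkl":19,"j":19,"r":60}},"rnj":{"fh":67,"gc":{"f":18,"gx":46,"jfu":5},"keu":25},"skd":{"ktn":[21,54,6],"r":14,"row":58,"uv":[45,66]},"tq":75,"v":91}
Size at path /mqw/j: 2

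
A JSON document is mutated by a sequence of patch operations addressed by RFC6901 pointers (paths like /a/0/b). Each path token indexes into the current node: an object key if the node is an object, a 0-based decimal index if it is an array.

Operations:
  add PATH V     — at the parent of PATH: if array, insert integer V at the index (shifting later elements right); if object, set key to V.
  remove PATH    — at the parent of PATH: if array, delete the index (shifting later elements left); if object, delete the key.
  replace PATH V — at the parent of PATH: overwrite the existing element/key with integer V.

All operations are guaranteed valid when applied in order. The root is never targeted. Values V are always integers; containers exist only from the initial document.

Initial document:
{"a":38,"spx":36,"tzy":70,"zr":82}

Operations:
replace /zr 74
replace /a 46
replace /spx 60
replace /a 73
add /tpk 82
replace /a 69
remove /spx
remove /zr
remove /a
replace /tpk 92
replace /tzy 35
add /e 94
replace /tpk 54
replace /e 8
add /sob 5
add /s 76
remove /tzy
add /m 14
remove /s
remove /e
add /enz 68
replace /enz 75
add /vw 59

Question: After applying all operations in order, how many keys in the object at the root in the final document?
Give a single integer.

After op 1 (replace /zr 74): {"a":38,"spx":36,"tzy":70,"zr":74}
After op 2 (replace /a 46): {"a":46,"spx":36,"tzy":70,"zr":74}
After op 3 (replace /spx 60): {"a":46,"spx":60,"tzy":70,"zr":74}
After op 4 (replace /a 73): {"a":73,"spx":60,"tzy":70,"zr":74}
After op 5 (add /tpk 82): {"a":73,"spx":60,"tpk":82,"tzy":70,"zr":74}
After op 6 (replace /a 69): {"a":69,"spx":60,"tpk":82,"tzy":70,"zr":74}
After op 7 (remove /spx): {"a":69,"tpk":82,"tzy":70,"zr":74}
After op 8 (remove /zr): {"a":69,"tpk":82,"tzy":70}
After op 9 (remove /a): {"tpk":82,"tzy":70}
After op 10 (replace /tpk 92): {"tpk":92,"tzy":70}
After op 11 (replace /tzy 35): {"tpk":92,"tzy":35}
After op 12 (add /e 94): {"e":94,"tpk":92,"tzy":35}
After op 13 (replace /tpk 54): {"e":94,"tpk":54,"tzy":35}
After op 14 (replace /e 8): {"e":8,"tpk":54,"tzy":35}
After op 15 (add /sob 5): {"e":8,"sob":5,"tpk":54,"tzy":35}
After op 16 (add /s 76): {"e":8,"s":76,"sob":5,"tpk":54,"tzy":35}
After op 17 (remove /tzy): {"e":8,"s":76,"sob":5,"tpk":54}
After op 18 (add /m 14): {"e":8,"m":14,"s":76,"sob":5,"tpk":54}
After op 19 (remove /s): {"e":8,"m":14,"sob":5,"tpk":54}
After op 20 (remove /e): {"m":14,"sob":5,"tpk":54}
After op 21 (add /enz 68): {"enz":68,"m":14,"sob":5,"tpk":54}
After op 22 (replace /enz 75): {"enz":75,"m":14,"sob":5,"tpk":54}
After op 23 (add /vw 59): {"enz":75,"m":14,"sob":5,"tpk":54,"vw":59}
Size at the root: 5

Answer: 5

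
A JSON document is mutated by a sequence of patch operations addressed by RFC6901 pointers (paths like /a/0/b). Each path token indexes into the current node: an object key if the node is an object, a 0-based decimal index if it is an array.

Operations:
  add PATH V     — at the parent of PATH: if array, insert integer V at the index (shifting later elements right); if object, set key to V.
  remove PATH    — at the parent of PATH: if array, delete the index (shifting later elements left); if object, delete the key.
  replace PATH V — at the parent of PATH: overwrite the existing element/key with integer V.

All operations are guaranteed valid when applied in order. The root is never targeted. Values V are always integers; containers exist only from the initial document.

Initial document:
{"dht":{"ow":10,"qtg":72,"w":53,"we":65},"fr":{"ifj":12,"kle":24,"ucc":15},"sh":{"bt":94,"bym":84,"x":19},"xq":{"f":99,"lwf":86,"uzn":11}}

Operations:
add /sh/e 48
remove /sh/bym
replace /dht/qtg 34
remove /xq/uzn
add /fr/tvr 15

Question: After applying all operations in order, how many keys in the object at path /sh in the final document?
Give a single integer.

After op 1 (add /sh/e 48): {"dht":{"ow":10,"qtg":72,"w":53,"we":65},"fr":{"ifj":12,"kle":24,"ucc":15},"sh":{"bt":94,"bym":84,"e":48,"x":19},"xq":{"f":99,"lwf":86,"uzn":11}}
After op 2 (remove /sh/bym): {"dht":{"ow":10,"qtg":72,"w":53,"we":65},"fr":{"ifj":12,"kle":24,"ucc":15},"sh":{"bt":94,"e":48,"x":19},"xq":{"f":99,"lwf":86,"uzn":11}}
After op 3 (replace /dht/qtg 34): {"dht":{"ow":10,"qtg":34,"w":53,"we":65},"fr":{"ifj":12,"kle":24,"ucc":15},"sh":{"bt":94,"e":48,"x":19},"xq":{"f":99,"lwf":86,"uzn":11}}
After op 4 (remove /xq/uzn): {"dht":{"ow":10,"qtg":34,"w":53,"we":65},"fr":{"ifj":12,"kle":24,"ucc":15},"sh":{"bt":94,"e":48,"x":19},"xq":{"f":99,"lwf":86}}
After op 5 (add /fr/tvr 15): {"dht":{"ow":10,"qtg":34,"w":53,"we":65},"fr":{"ifj":12,"kle":24,"tvr":15,"ucc":15},"sh":{"bt":94,"e":48,"x":19},"xq":{"f":99,"lwf":86}}
Size at path /sh: 3

Answer: 3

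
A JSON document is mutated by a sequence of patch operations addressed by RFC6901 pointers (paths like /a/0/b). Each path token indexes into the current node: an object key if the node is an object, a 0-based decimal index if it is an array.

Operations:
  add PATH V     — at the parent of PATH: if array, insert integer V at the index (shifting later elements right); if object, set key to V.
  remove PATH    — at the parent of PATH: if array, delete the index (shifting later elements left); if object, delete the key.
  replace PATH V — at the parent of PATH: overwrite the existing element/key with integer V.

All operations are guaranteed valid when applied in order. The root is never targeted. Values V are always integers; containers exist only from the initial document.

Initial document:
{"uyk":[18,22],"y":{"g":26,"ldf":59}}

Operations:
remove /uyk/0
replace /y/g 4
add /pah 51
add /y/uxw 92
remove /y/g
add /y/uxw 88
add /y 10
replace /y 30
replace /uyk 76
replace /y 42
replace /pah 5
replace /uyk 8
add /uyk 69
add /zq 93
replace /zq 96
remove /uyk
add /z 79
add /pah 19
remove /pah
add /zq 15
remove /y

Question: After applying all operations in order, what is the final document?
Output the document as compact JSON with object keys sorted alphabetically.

After op 1 (remove /uyk/0): {"uyk":[22],"y":{"g":26,"ldf":59}}
After op 2 (replace /y/g 4): {"uyk":[22],"y":{"g":4,"ldf":59}}
After op 3 (add /pah 51): {"pah":51,"uyk":[22],"y":{"g":4,"ldf":59}}
After op 4 (add /y/uxw 92): {"pah":51,"uyk":[22],"y":{"g":4,"ldf":59,"uxw":92}}
After op 5 (remove /y/g): {"pah":51,"uyk":[22],"y":{"ldf":59,"uxw":92}}
After op 6 (add /y/uxw 88): {"pah":51,"uyk":[22],"y":{"ldf":59,"uxw":88}}
After op 7 (add /y 10): {"pah":51,"uyk":[22],"y":10}
After op 8 (replace /y 30): {"pah":51,"uyk":[22],"y":30}
After op 9 (replace /uyk 76): {"pah":51,"uyk":76,"y":30}
After op 10 (replace /y 42): {"pah":51,"uyk":76,"y":42}
After op 11 (replace /pah 5): {"pah":5,"uyk":76,"y":42}
After op 12 (replace /uyk 8): {"pah":5,"uyk":8,"y":42}
After op 13 (add /uyk 69): {"pah":5,"uyk":69,"y":42}
After op 14 (add /zq 93): {"pah":5,"uyk":69,"y":42,"zq":93}
After op 15 (replace /zq 96): {"pah":5,"uyk":69,"y":42,"zq":96}
After op 16 (remove /uyk): {"pah":5,"y":42,"zq":96}
After op 17 (add /z 79): {"pah":5,"y":42,"z":79,"zq":96}
After op 18 (add /pah 19): {"pah":19,"y":42,"z":79,"zq":96}
After op 19 (remove /pah): {"y":42,"z":79,"zq":96}
After op 20 (add /zq 15): {"y":42,"z":79,"zq":15}
After op 21 (remove /y): {"z":79,"zq":15}

Answer: {"z":79,"zq":15}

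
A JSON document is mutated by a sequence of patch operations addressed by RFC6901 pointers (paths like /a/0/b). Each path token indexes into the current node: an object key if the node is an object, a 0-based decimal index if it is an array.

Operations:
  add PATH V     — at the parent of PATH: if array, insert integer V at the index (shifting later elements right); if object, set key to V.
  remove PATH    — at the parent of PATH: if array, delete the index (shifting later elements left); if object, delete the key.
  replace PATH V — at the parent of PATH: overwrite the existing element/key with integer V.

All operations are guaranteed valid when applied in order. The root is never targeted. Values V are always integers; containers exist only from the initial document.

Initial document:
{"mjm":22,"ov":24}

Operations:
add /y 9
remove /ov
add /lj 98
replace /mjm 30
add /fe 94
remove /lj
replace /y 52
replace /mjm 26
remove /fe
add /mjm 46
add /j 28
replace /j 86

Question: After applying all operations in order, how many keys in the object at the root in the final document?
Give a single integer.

Answer: 3

Derivation:
After op 1 (add /y 9): {"mjm":22,"ov":24,"y":9}
After op 2 (remove /ov): {"mjm":22,"y":9}
After op 3 (add /lj 98): {"lj":98,"mjm":22,"y":9}
After op 4 (replace /mjm 30): {"lj":98,"mjm":30,"y":9}
After op 5 (add /fe 94): {"fe":94,"lj":98,"mjm":30,"y":9}
After op 6 (remove /lj): {"fe":94,"mjm":30,"y":9}
After op 7 (replace /y 52): {"fe":94,"mjm":30,"y":52}
After op 8 (replace /mjm 26): {"fe":94,"mjm":26,"y":52}
After op 9 (remove /fe): {"mjm":26,"y":52}
After op 10 (add /mjm 46): {"mjm":46,"y":52}
After op 11 (add /j 28): {"j":28,"mjm":46,"y":52}
After op 12 (replace /j 86): {"j":86,"mjm":46,"y":52}
Size at the root: 3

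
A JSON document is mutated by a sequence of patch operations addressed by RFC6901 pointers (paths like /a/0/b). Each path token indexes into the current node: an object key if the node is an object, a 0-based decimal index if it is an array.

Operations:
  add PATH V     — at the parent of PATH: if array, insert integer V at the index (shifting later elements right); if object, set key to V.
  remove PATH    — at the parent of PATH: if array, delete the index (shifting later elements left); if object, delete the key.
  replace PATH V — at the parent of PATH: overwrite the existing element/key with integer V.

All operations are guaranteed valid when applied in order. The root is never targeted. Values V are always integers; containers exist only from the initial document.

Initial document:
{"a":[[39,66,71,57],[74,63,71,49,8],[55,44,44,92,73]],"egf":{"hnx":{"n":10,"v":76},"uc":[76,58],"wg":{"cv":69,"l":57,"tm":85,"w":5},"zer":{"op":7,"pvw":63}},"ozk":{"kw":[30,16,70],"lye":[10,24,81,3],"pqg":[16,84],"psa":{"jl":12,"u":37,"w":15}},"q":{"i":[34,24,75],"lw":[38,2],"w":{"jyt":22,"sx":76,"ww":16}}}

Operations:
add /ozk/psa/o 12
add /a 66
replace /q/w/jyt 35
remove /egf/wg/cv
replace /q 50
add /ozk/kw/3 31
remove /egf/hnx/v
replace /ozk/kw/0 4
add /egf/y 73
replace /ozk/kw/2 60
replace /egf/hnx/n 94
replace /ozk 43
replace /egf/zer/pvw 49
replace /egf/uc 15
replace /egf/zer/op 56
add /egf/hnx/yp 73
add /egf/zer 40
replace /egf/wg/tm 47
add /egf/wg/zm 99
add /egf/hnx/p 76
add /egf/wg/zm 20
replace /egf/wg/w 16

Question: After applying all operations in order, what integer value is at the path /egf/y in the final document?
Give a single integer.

After op 1 (add /ozk/psa/o 12): {"a":[[39,66,71,57],[74,63,71,49,8],[55,44,44,92,73]],"egf":{"hnx":{"n":10,"v":76},"uc":[76,58],"wg":{"cv":69,"l":57,"tm":85,"w":5},"zer":{"op":7,"pvw":63}},"ozk":{"kw":[30,16,70],"lye":[10,24,81,3],"pqg":[16,84],"psa":{"jl":12,"o":12,"u":37,"w":15}},"q":{"i":[34,24,75],"lw":[38,2],"w":{"jyt":22,"sx":76,"ww":16}}}
After op 2 (add /a 66): {"a":66,"egf":{"hnx":{"n":10,"v":76},"uc":[76,58],"wg":{"cv":69,"l":57,"tm":85,"w":5},"zer":{"op":7,"pvw":63}},"ozk":{"kw":[30,16,70],"lye":[10,24,81,3],"pqg":[16,84],"psa":{"jl":12,"o":12,"u":37,"w":15}},"q":{"i":[34,24,75],"lw":[38,2],"w":{"jyt":22,"sx":76,"ww":16}}}
After op 3 (replace /q/w/jyt 35): {"a":66,"egf":{"hnx":{"n":10,"v":76},"uc":[76,58],"wg":{"cv":69,"l":57,"tm":85,"w":5},"zer":{"op":7,"pvw":63}},"ozk":{"kw":[30,16,70],"lye":[10,24,81,3],"pqg":[16,84],"psa":{"jl":12,"o":12,"u":37,"w":15}},"q":{"i":[34,24,75],"lw":[38,2],"w":{"jyt":35,"sx":76,"ww":16}}}
After op 4 (remove /egf/wg/cv): {"a":66,"egf":{"hnx":{"n":10,"v":76},"uc":[76,58],"wg":{"l":57,"tm":85,"w":5},"zer":{"op":7,"pvw":63}},"ozk":{"kw":[30,16,70],"lye":[10,24,81,3],"pqg":[16,84],"psa":{"jl":12,"o":12,"u":37,"w":15}},"q":{"i":[34,24,75],"lw":[38,2],"w":{"jyt":35,"sx":76,"ww":16}}}
After op 5 (replace /q 50): {"a":66,"egf":{"hnx":{"n":10,"v":76},"uc":[76,58],"wg":{"l":57,"tm":85,"w":5},"zer":{"op":7,"pvw":63}},"ozk":{"kw":[30,16,70],"lye":[10,24,81,3],"pqg":[16,84],"psa":{"jl":12,"o":12,"u":37,"w":15}},"q":50}
After op 6 (add /ozk/kw/3 31): {"a":66,"egf":{"hnx":{"n":10,"v":76},"uc":[76,58],"wg":{"l":57,"tm":85,"w":5},"zer":{"op":7,"pvw":63}},"ozk":{"kw":[30,16,70,31],"lye":[10,24,81,3],"pqg":[16,84],"psa":{"jl":12,"o":12,"u":37,"w":15}},"q":50}
After op 7 (remove /egf/hnx/v): {"a":66,"egf":{"hnx":{"n":10},"uc":[76,58],"wg":{"l":57,"tm":85,"w":5},"zer":{"op":7,"pvw":63}},"ozk":{"kw":[30,16,70,31],"lye":[10,24,81,3],"pqg":[16,84],"psa":{"jl":12,"o":12,"u":37,"w":15}},"q":50}
After op 8 (replace /ozk/kw/0 4): {"a":66,"egf":{"hnx":{"n":10},"uc":[76,58],"wg":{"l":57,"tm":85,"w":5},"zer":{"op":7,"pvw":63}},"ozk":{"kw":[4,16,70,31],"lye":[10,24,81,3],"pqg":[16,84],"psa":{"jl":12,"o":12,"u":37,"w":15}},"q":50}
After op 9 (add /egf/y 73): {"a":66,"egf":{"hnx":{"n":10},"uc":[76,58],"wg":{"l":57,"tm":85,"w":5},"y":73,"zer":{"op":7,"pvw":63}},"ozk":{"kw":[4,16,70,31],"lye":[10,24,81,3],"pqg":[16,84],"psa":{"jl":12,"o":12,"u":37,"w":15}},"q":50}
After op 10 (replace /ozk/kw/2 60): {"a":66,"egf":{"hnx":{"n":10},"uc":[76,58],"wg":{"l":57,"tm":85,"w":5},"y":73,"zer":{"op":7,"pvw":63}},"ozk":{"kw":[4,16,60,31],"lye":[10,24,81,3],"pqg":[16,84],"psa":{"jl":12,"o":12,"u":37,"w":15}},"q":50}
After op 11 (replace /egf/hnx/n 94): {"a":66,"egf":{"hnx":{"n":94},"uc":[76,58],"wg":{"l":57,"tm":85,"w":5},"y":73,"zer":{"op":7,"pvw":63}},"ozk":{"kw":[4,16,60,31],"lye":[10,24,81,3],"pqg":[16,84],"psa":{"jl":12,"o":12,"u":37,"w":15}},"q":50}
After op 12 (replace /ozk 43): {"a":66,"egf":{"hnx":{"n":94},"uc":[76,58],"wg":{"l":57,"tm":85,"w":5},"y":73,"zer":{"op":7,"pvw":63}},"ozk":43,"q":50}
After op 13 (replace /egf/zer/pvw 49): {"a":66,"egf":{"hnx":{"n":94},"uc":[76,58],"wg":{"l":57,"tm":85,"w":5},"y":73,"zer":{"op":7,"pvw":49}},"ozk":43,"q":50}
After op 14 (replace /egf/uc 15): {"a":66,"egf":{"hnx":{"n":94},"uc":15,"wg":{"l":57,"tm":85,"w":5},"y":73,"zer":{"op":7,"pvw":49}},"ozk":43,"q":50}
After op 15 (replace /egf/zer/op 56): {"a":66,"egf":{"hnx":{"n":94},"uc":15,"wg":{"l":57,"tm":85,"w":5},"y":73,"zer":{"op":56,"pvw":49}},"ozk":43,"q":50}
After op 16 (add /egf/hnx/yp 73): {"a":66,"egf":{"hnx":{"n":94,"yp":73},"uc":15,"wg":{"l":57,"tm":85,"w":5},"y":73,"zer":{"op":56,"pvw":49}},"ozk":43,"q":50}
After op 17 (add /egf/zer 40): {"a":66,"egf":{"hnx":{"n":94,"yp":73},"uc":15,"wg":{"l":57,"tm":85,"w":5},"y":73,"zer":40},"ozk":43,"q":50}
After op 18 (replace /egf/wg/tm 47): {"a":66,"egf":{"hnx":{"n":94,"yp":73},"uc":15,"wg":{"l":57,"tm":47,"w":5},"y":73,"zer":40},"ozk":43,"q":50}
After op 19 (add /egf/wg/zm 99): {"a":66,"egf":{"hnx":{"n":94,"yp":73},"uc":15,"wg":{"l":57,"tm":47,"w":5,"zm":99},"y":73,"zer":40},"ozk":43,"q":50}
After op 20 (add /egf/hnx/p 76): {"a":66,"egf":{"hnx":{"n":94,"p":76,"yp":73},"uc":15,"wg":{"l":57,"tm":47,"w":5,"zm":99},"y":73,"zer":40},"ozk":43,"q":50}
After op 21 (add /egf/wg/zm 20): {"a":66,"egf":{"hnx":{"n":94,"p":76,"yp":73},"uc":15,"wg":{"l":57,"tm":47,"w":5,"zm":20},"y":73,"zer":40},"ozk":43,"q":50}
After op 22 (replace /egf/wg/w 16): {"a":66,"egf":{"hnx":{"n":94,"p":76,"yp":73},"uc":15,"wg":{"l":57,"tm":47,"w":16,"zm":20},"y":73,"zer":40},"ozk":43,"q":50}
Value at /egf/y: 73

Answer: 73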